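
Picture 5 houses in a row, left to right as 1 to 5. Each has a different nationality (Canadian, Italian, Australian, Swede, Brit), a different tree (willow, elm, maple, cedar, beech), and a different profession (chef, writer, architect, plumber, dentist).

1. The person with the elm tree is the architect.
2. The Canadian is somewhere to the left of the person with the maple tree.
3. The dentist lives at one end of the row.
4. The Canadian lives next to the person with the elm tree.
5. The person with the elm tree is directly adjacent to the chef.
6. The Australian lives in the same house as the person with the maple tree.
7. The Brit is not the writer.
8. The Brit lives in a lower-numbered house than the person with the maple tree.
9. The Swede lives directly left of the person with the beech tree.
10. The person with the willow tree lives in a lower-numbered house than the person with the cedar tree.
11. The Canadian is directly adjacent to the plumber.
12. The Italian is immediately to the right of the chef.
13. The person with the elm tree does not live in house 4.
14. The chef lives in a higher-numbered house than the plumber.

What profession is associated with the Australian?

The dentist is narrowed to house 1 or 5; consider each.
Placing it in house 1 leads to a contradiction, so it's in house 5.
The Italian is narrowed to house 3 or 4 or 5; consider each.
Placing it in house 3 and house 4 leads to a contradiction, so it's in house 5.
From clue 12, the chef must be in house 4.
The person with the elm tree is in house 3 (clue 5).
House 1 tree: only willow fits.
Clue 1 places the architect in house 3.
From clue 4, the Canadian must be in house 2.
So house 4 gets Australian for nationality.
House 1 profession: only plumber fits.
So house 2 gets writer for profession.
The person with the maple tree is in house 4 (clue 2).
So house 2 gets beech for tree.
The only tree still possible for house 5 is cedar.
By clue 9, the Swede is in house 1.
So house 3 gets Brit for nationality.
So: house 1 = Swede/willow/plumber, house 2 = Canadian/beech/writer, house 3 = Brit/elm/architect, house 4 = Australian/maple/chef, house 5 = Italian/cedar/dentist.

chef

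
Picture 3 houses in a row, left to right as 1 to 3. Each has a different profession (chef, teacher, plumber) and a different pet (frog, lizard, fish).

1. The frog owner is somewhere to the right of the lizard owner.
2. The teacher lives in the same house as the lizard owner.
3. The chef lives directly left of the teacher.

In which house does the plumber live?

3

From clue 3, the chef must be in house 1.
From clue 3, the teacher must be in house 2.
The only profession still possible for house 3 is plumber.
By clue 2, the lizard owner is in house 2.
So house 1 gets fish for pet.
House 3's pet must be frog (nothing else left).
So: house 1 = chef/fish, house 2 = teacher/lizard, house 3 = plumber/frog.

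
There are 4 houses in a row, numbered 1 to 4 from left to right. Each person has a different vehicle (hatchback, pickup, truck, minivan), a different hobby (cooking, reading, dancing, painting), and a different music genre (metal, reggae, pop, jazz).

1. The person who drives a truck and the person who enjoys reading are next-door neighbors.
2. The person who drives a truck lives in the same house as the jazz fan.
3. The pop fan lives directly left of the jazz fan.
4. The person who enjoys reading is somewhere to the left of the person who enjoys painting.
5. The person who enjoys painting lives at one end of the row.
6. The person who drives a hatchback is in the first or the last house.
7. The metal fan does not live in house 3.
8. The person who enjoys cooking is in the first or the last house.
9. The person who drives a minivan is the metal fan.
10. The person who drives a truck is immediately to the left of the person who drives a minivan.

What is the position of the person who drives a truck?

Clue 5: the person who enjoys painting is in house 4.
Clue 1 places the person who enjoys reading in house 2.
By clue 2, the person who drives a truck is in house 3.
The jazz fan is in house 3 (clue 2).
Clue 3: the pop fan is in house 2.
The person who drives a minivan is in house 4 (clue 10).
That leaves pickup as the vehicle for house 2.
So house 1 gets cooking for hobby.
So house 3 gets dancing for hobby.
That leaves reggae as the music genre for house 1.
So house 4 gets metal for music genre.
House 1's vehicle must be hatchback (nothing else left).
So: house 1 = hatchback/cooking/reggae, house 2 = pickup/reading/pop, house 3 = truck/dancing/jazz, house 4 = minivan/painting/metal.

3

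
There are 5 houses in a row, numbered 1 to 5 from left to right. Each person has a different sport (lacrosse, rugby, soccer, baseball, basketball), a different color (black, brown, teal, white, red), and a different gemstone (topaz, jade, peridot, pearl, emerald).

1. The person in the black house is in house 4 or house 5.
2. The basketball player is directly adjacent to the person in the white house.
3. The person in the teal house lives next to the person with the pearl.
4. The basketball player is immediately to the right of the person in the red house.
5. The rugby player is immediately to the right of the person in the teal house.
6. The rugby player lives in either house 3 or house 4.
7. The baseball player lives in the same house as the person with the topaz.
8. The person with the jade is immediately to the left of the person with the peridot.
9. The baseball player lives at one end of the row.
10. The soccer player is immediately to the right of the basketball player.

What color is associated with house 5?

The baseball player is narrowed to house 1 or 5; consider each.
Placing it in house 5 leads to a contradiction, so it's in house 1.
From clue 7, the person with the topaz must be in house 1.
The rugby player is narrowed to house 3 or 4; consider each.
Placing it in house 4 leads to a contradiction, so it's in house 3.
From clue 5, the person in the teal house must be in house 2.
By clue 3, the person with the pearl is in house 3.
From clue 10, the soccer player must be in house 5.
Clue 10 places the basketball player in house 4.
So house 2 gets lacrosse for sport.
Clue 4: the person in the red house is in house 3.
The person with the jade is in house 4 (clue 8).
From clue 8, the person with the peridot must be in house 5.
The only color still possible for house 1 is brown.
That leaves black as the color for house 4.
House 5's color must be white (nothing else left).
That leaves emerald as the gemstone for house 2.
So: house 1 = baseball/brown/topaz, house 2 = lacrosse/teal/emerald, house 3 = rugby/red/pearl, house 4 = basketball/black/jade, house 5 = soccer/white/peridot.

white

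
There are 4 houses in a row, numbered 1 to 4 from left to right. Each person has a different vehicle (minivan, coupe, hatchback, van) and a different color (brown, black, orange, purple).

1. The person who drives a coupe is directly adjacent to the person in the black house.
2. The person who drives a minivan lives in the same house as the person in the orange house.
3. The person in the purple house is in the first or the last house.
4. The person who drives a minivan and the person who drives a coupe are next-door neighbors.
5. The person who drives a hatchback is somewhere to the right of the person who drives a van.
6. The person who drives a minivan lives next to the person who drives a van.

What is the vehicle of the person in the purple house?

The person in the purple house is narrowed to house 1 or 4; consider each.
Placing it in house 4 leads to a contradiction, so it's in house 1.
The person who drives a hatchback is narrowed to house 2 or 3 or 4; consider each.
Placing it in house 2 and house 3 leads to a contradiction, so it's in house 4.
The person who drives a minivan is narrowed to house 2 or 3; consider each.
Placing it in house 3 leads to a contradiction, so it's in house 2.
From clue 2, the person in the orange house must be in house 2.
From clue 1, the person who drives a coupe must be in house 3.
By clue 1, the person in the black house is in house 4.
House 1 vehicle: only van fits.
That leaves brown as the color for house 3.
So: house 1 = van/purple, house 2 = minivan/orange, house 3 = coupe/brown, house 4 = hatchback/black.

van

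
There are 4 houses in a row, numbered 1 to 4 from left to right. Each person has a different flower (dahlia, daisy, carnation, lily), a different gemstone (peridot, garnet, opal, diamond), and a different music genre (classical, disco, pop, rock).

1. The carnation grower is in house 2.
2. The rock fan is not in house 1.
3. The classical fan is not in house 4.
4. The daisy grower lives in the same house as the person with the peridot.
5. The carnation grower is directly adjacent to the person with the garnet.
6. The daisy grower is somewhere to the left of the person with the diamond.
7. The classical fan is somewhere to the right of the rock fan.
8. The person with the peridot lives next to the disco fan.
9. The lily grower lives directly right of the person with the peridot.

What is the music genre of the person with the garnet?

pop

From clue 1, the carnation grower must be in house 2.
From clue 7, the classical fan must be in house 3.
Clue 7: the rock fan is in house 2.
Clue 8 places the person with the peridot in house 3.
Clue 8 places the disco fan in house 4.
By clue 9, the lily grower is in house 4.
House 1's gemstone must be garnet (nothing else left).
House 1's music genre must be pop (nothing else left).
Clue 4 places the daisy grower in house 3.
Clue 6 places the person with the diamond in house 4.
House 1's flower must be dahlia (nothing else left).
House 2 gemstone: only opal fits.
So: house 1 = dahlia/garnet/pop, house 2 = carnation/opal/rock, house 3 = daisy/peridot/classical, house 4 = lily/diamond/disco.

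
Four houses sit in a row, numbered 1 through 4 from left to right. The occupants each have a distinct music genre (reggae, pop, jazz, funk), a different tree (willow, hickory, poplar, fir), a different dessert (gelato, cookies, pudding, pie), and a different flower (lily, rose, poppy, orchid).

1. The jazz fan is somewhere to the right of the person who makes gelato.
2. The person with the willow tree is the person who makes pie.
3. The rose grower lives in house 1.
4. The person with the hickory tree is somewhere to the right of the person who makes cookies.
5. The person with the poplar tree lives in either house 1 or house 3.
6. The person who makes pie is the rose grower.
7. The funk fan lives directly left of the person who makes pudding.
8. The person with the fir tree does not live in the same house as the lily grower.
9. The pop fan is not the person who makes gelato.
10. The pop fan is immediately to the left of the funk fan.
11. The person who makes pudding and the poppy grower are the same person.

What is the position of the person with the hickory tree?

4

Clue 3: the rose grower is in house 1.
Clue 6: the person who makes pie is in house 1.
That leaves pudding as the dessert for house 4.
Clue 2: the person with the willow tree is in house 1.
By clue 7, the funk fan is in house 3.
Clue 10: the pop fan is in house 2.
Clue 11 places the poppy grower in house 4.
The only music genre still possible for house 1 is reggae.
That leaves jazz as the music genre for house 4.
So house 2 gets fir for tree.
The only tree still possible for house 3 is poplar.
The only tree still possible for house 4 is hickory.
The lily grower is in house 3 (clue 8).
By clue 9, the person who makes gelato is in house 3.
That leaves cookies as the dessert for house 2.
So house 2 gets orchid for flower.
So: house 1 = reggae/willow/pie/rose, house 2 = pop/fir/cookies/orchid, house 3 = funk/poplar/gelato/lily, house 4 = jazz/hickory/pudding/poppy.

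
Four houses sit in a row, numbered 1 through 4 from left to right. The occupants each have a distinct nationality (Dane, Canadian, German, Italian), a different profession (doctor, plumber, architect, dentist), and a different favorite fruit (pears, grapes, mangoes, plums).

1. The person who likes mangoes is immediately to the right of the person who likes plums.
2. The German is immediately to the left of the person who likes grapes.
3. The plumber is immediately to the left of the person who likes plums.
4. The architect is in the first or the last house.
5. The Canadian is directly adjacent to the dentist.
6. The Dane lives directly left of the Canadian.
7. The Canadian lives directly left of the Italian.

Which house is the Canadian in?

3

House 4 nationality: only Italian fits.
House 1's favorite fruit must be pears (nothing else left).
Clue 7 places the Canadian in house 3.
Clue 6 places the Dane in house 2.
The only nationality still possible for house 1 is German.
House 3 profession: only doctor fits.
House 4's favorite fruit must be mangoes (nothing else left).
By clue 1, the person who likes plums is in house 3.
The person who likes grapes is in house 2 (clue 2).
Clue 3: the plumber is in house 2.
The only profession still possible for house 1 is architect.
That leaves dentist as the profession for house 4.
So: house 1 = German/architect/pears, house 2 = Dane/plumber/grapes, house 3 = Canadian/doctor/plums, house 4 = Italian/dentist/mangoes.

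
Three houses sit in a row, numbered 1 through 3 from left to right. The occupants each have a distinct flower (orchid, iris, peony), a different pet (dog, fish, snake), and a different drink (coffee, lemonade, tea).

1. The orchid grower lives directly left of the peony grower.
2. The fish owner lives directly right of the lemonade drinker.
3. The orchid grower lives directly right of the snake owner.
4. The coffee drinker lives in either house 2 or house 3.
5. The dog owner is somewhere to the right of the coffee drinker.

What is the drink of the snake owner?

Clue 3 places the orchid grower in house 2.
By clue 3, the snake owner is in house 1.
Clue 5 places the dog owner in house 3.
By clue 5, the coffee drinker is in house 2.
That leaves iris as the flower for house 1.
House 3 flower: only peony fits.
The only pet still possible for house 2 is fish.
House 1's drink must be lemonade (nothing else left).
The only drink still possible for house 3 is tea.
So: house 1 = iris/snake/lemonade, house 2 = orchid/fish/coffee, house 3 = peony/dog/tea.

lemonade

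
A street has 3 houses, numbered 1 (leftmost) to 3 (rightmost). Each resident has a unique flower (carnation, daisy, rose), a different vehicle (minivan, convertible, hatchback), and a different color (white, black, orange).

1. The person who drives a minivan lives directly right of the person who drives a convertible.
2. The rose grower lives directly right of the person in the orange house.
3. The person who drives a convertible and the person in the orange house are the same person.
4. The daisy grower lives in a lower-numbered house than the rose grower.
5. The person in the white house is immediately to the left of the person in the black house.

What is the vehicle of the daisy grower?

convertible

House 3's color must be black (nothing else left).
From clue 5, the person in the white house must be in house 2.
House 1's color must be orange (nothing else left).
By clue 2, the rose grower is in house 2.
The person who drives a convertible is in house 1 (clue 3).
The daisy grower is in house 1 (clue 4).
House 3 flower: only carnation fits.
Clue 1: the person who drives a minivan is in house 2.
House 3's vehicle must be hatchback (nothing else left).
So: house 1 = daisy/convertible/orange, house 2 = rose/minivan/white, house 3 = carnation/hatchback/black.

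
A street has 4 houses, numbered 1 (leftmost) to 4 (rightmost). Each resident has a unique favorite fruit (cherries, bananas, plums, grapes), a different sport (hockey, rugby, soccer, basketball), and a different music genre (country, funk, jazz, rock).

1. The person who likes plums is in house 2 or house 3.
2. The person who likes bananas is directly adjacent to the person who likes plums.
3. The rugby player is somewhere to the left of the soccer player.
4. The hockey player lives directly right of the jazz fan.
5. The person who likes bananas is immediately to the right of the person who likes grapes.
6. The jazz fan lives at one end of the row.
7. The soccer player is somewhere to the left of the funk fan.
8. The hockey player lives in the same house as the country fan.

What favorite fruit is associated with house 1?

grapes

Clue 6 places the jazz fan in house 1.
The hockey player is in house 2 (clue 4).
The country fan is in house 2 (clue 8).
So house 1 gets rugby for sport.
House 3's sport must be soccer (nothing else left).
The only sport still possible for house 4 is basketball.
By clue 7, the funk fan is in house 4.
House 3 music genre: only rock fits.
The person who likes plums is narrowed to house 2 or 3; consider each.
Placing it in house 2 leads to a contradiction, so it's in house 3.
House 1 favorite fruit: only grapes fits.
By clue 5, the person who likes bananas is in house 2.
So house 4 gets cherries for favorite fruit.
So: house 1 = grapes/rugby/jazz, house 2 = bananas/hockey/country, house 3 = plums/soccer/rock, house 4 = cherries/basketball/funk.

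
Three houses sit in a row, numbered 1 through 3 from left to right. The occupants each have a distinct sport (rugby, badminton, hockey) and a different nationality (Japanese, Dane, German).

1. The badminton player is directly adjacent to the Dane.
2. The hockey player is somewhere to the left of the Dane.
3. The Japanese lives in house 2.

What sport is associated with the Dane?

From clue 3, the Japanese must be in house 2.
So house 1 gets German for nationality.
The only nationality still possible for house 3 is Dane.
From clue 1, the badminton player must be in house 2.
So house 1 gets hockey for sport.
That leaves rugby as the sport for house 3.
So: house 1 = hockey/German, house 2 = badminton/Japanese, house 3 = rugby/Dane.

rugby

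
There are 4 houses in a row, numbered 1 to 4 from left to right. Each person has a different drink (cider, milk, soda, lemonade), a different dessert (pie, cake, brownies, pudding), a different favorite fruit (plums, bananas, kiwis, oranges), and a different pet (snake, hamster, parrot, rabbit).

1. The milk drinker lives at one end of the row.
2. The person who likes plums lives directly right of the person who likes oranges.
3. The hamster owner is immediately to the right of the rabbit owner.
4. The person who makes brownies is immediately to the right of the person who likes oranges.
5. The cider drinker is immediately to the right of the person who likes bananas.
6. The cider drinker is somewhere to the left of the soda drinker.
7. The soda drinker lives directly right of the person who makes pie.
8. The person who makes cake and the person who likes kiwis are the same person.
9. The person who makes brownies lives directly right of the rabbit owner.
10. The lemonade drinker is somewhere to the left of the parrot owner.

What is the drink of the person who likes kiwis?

The cider drinker is narrowed to house 2 or 3; consider each.
Placing it in house 3 leads to a contradiction, so it's in house 2.
Clue 5: the person who likes bananas is in house 1.
The only dessert still possible for house 1 is pudding.
House 1 pet: only snake fits.
The lemonade drinker is narrowed to house 1 or 3; consider each.
Placing it in house 3 leads to a contradiction, so it's in house 1.
House 3 drink: only soda fits.
The only drink still possible for house 4 is milk.
Clue 7 places the person who makes pie in house 2.
That leaves oranges as the favorite fruit for house 2.
By clue 2, the person who likes plums is in house 3.
The person who makes brownies is in house 3 (clue 4).
The rabbit owner is in house 2 (clue 9).
The only dessert still possible for house 4 is cake.
House 4 favorite fruit: only kiwis fits.
By clue 3, the hamster owner is in house 3.
House 4's pet must be parrot (nothing else left).
So: house 1 = lemonade/pudding/bananas/snake, house 2 = cider/pie/oranges/rabbit, house 3 = soda/brownies/plums/hamster, house 4 = milk/cake/kiwis/parrot.

milk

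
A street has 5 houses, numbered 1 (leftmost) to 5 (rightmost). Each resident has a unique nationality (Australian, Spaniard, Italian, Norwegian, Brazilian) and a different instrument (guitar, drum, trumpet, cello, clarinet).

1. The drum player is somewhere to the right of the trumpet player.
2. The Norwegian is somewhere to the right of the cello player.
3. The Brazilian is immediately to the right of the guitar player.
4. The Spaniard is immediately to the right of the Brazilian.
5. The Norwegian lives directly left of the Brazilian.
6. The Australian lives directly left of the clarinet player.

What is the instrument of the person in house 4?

The Brazilian is narrowed to house 3 or 4; consider each.
Placing it in house 3 leads to a contradiction, so it's in house 4.
From clue 3, the guitar player must be in house 3.
Clue 4 places the Spaniard in house 5.
From clue 5, the Norwegian must be in house 3.
Clue 6 places the Australian in house 1.
From clue 6, the clarinet player must be in house 2.
The only nationality still possible for house 2 is Italian.
House 5 instrument: only drum fits.
That leaves cello as the instrument for house 1.
House 4's instrument must be trumpet (nothing else left).
So: house 1 = Australian/cello, house 2 = Italian/clarinet, house 3 = Norwegian/guitar, house 4 = Brazilian/trumpet, house 5 = Spaniard/drum.

trumpet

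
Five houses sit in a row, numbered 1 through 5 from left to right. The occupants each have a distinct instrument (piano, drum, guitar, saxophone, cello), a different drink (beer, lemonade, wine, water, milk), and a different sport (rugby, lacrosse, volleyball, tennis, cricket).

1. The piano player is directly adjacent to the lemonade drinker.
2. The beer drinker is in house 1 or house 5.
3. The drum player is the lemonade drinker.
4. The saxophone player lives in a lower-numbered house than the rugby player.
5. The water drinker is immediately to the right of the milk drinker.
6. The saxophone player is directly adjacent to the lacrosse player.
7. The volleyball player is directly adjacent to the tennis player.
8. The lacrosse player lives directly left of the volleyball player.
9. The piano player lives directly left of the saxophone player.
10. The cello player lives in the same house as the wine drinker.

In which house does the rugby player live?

The beer drinker is narrowed to house 1 or 5; consider each.
Placing it in house 1 leads to a contradiction, so it's in house 5.
House 5's instrument must be guitar (nothing else left).
The piano player is narrowed to house 1 or 2 or 3; consider each.
Placing it in house 1 and house 3 leads to a contradiction, so it's in house 2.
The saxophone player is in house 3 (clue 9).
That leaves cello as the instrument for house 4.
From clue 3, the lemonade drinker must be in house 1.
By clue 10, the wine drinker is in house 4.
That leaves drum as the instrument for house 1.
By clue 5, the water drinker is in house 3.
Clue 5 places the milk drinker in house 2.
So house 1 gets cricket for sport.
House 3 sport: only volleyball fits.
House 5's sport must be rugby (nothing else left).
By clue 8, the lacrosse player is in house 2.
That leaves tennis as the sport for house 4.
So: house 1 = drum/lemonade/cricket, house 2 = piano/milk/lacrosse, house 3 = saxophone/water/volleyball, house 4 = cello/wine/tennis, house 5 = guitar/beer/rugby.

5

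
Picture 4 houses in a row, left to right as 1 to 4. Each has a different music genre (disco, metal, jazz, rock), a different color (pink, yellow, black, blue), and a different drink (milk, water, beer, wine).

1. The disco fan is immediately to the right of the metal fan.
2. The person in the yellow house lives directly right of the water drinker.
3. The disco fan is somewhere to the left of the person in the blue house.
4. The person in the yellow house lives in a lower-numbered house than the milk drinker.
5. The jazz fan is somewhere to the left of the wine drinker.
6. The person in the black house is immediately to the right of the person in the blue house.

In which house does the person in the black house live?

4

By clue 6, the person in the black house is in house 4.
Clue 6: the person in the blue house is in house 3.
House 4's music genre must be rock (nothing else left).
The only color still possible for house 1 is pink.
That leaves yellow as the color for house 2.
From clue 2, the water drinker must be in house 1.
From clue 3, the disco fan must be in house 2.
So house 1 gets metal for music genre.
The only music genre still possible for house 3 is jazz.
By clue 5, the wine drinker is in house 4.
House 2 drink: only beer fits.
That leaves milk as the drink for house 3.
So: house 1 = metal/pink/water, house 2 = disco/yellow/beer, house 3 = jazz/blue/milk, house 4 = rock/black/wine.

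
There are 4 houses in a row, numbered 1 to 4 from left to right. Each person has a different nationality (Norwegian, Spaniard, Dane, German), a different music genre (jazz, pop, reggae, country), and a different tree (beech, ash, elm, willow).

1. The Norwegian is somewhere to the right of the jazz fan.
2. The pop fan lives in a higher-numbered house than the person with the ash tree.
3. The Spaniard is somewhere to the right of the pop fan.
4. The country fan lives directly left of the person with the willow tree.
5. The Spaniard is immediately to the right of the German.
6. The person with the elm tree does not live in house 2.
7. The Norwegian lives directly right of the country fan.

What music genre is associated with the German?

pop

House 1's nationality must be Dane (nothing else left).
That leaves reggae as the music genre for house 4.
The German is narrowed to house 2 or 3; consider each.
Placing it in house 3 leads to a contradiction, so it's in house 2.
By clue 5, the Spaniard is in house 3.
House 4's nationality must be Norwegian (nothing else left).
Clue 3 places the pop fan in house 2.
From clue 7, the country fan must be in house 3.
House 1 music genre: only jazz fits.
The person with the ash tree is in house 1 (clue 2).
Clue 4: the person with the willow tree is in house 4.
So house 2 gets beech for tree.
House 3's tree must be elm (nothing else left).
So: house 1 = Dane/jazz/ash, house 2 = German/pop/beech, house 3 = Spaniard/country/elm, house 4 = Norwegian/reggae/willow.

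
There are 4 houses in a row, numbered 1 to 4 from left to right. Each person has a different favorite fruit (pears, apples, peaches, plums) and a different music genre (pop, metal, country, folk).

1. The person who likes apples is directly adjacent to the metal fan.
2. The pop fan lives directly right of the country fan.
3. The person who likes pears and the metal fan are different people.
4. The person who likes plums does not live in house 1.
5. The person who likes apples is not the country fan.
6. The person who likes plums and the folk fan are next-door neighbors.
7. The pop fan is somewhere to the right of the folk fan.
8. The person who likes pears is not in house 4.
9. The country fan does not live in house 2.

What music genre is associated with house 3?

The country fan is narrowed to house 1 or 3; consider each.
Placing it in house 1 leads to a contradiction, so it's in house 3.
By clue 2, the pop fan is in house 4.
That leaves peaches as the favorite fruit for house 4.
The person who likes apples is narrowed to house 1 or 2; consider each.
Placing it in house 2 leads to a contradiction, so it's in house 1.
Clue 1 places the metal fan in house 2.
So house 2 gets plums for favorite fruit.
So house 3 gets pears for favorite fruit.
That leaves folk as the music genre for house 1.
So: house 1 = apples/folk, house 2 = plums/metal, house 3 = pears/country, house 4 = peaches/pop.

country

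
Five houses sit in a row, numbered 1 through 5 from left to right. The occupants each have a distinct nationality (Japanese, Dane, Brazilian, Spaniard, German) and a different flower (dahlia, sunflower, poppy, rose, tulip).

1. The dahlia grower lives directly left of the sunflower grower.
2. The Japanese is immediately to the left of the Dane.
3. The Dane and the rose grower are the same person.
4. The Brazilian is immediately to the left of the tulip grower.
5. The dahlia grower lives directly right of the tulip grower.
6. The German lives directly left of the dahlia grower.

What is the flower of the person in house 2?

tulip

House 1 flower: only poppy fits.
The Brazilian is narrowed to house 1 or 2; consider each.
Placing it in house 2 leads to a contradiction, so it's in house 1.
By clue 4, the tulip grower is in house 2.
The dahlia grower is in house 3 (clue 5).
By clue 6, the German is in house 2.
From clue 1, the sunflower grower must be in house 4.
So house 5 gets rose for flower.
By clue 3, the Dane is in house 5.
Clue 2: the Japanese is in house 4.
House 3 nationality: only Spaniard fits.
So: house 1 = Brazilian/poppy, house 2 = German/tulip, house 3 = Spaniard/dahlia, house 4 = Japanese/sunflower, house 5 = Dane/rose.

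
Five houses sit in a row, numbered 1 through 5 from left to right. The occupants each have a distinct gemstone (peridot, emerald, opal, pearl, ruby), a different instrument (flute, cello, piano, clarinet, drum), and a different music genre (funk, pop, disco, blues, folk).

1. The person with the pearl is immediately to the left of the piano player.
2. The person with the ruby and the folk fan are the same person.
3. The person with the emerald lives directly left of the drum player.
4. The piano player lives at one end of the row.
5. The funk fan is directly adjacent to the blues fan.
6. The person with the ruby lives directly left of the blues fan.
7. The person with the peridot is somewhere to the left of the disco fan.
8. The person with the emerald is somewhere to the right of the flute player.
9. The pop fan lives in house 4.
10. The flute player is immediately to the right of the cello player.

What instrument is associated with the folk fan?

The piano player is in house 5 (clue 4).
By clue 9, the pop fan is in house 4.
House 5's gemstone must be opal (nothing else left).
Clue 1 places the person with the pearl in house 4.
Clue 8: the person with the emerald is in house 3.
From clue 8, the flute player must be in house 2.
The cello player is in house 1 (clue 10).
That leaves disco as the music genre for house 5.
The drum player is in house 4 (clue 3).
So house 3 gets clarinet for instrument.
The person with the peridot is narrowed to house 1 or 2; consider each.
Placing it in house 1 leads to a contradiction, so it's in house 2.
House 1's gemstone must be ruby (nothing else left).
Clue 2: the folk fan is in house 1.
From clue 6, the blues fan must be in house 2.
So house 3 gets funk for music genre.
So: house 1 = ruby/cello/folk, house 2 = peridot/flute/blues, house 3 = emerald/clarinet/funk, house 4 = pearl/drum/pop, house 5 = opal/piano/disco.

cello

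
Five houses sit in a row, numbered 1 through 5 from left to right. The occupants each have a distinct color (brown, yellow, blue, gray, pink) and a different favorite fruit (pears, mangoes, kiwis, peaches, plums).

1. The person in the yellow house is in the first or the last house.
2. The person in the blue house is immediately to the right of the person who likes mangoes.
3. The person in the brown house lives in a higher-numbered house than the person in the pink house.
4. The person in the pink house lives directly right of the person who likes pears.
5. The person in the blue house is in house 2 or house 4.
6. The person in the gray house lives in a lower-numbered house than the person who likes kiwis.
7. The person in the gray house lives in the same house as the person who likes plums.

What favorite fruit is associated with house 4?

The person in the blue house is narrowed to house 2 or 4; consider each.
Placing it in house 4 leads to a contradiction, so it's in house 2.
Clue 2 places the person who likes mangoes in house 1.
So house 1 gets yellow for color.
House 5 color: only brown fits.
The person in the gray house is narrowed to house 3 or 4; consider each.
Placing it in house 3 leads to a contradiction, so it's in house 4.
By clue 6, the person who likes kiwis is in house 5.
The person who likes plums is in house 4 (clue 7).
So house 3 gets pink for color.
From clue 4, the person who likes pears must be in house 2.
That leaves peaches as the favorite fruit for house 3.
So: house 1 = yellow/mangoes, house 2 = blue/pears, house 3 = pink/peaches, house 4 = gray/plums, house 5 = brown/kiwis.

plums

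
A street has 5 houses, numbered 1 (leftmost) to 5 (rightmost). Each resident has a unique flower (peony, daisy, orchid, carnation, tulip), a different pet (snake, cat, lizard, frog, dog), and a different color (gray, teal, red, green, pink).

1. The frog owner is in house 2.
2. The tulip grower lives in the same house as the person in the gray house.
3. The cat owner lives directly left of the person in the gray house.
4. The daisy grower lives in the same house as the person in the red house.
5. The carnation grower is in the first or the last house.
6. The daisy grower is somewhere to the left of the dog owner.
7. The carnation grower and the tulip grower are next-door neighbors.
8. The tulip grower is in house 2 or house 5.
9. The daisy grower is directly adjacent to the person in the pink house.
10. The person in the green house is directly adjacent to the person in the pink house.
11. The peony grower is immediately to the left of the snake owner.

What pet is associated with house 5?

By clue 1, the frog owner is in house 2.
By clue 8, the tulip grower is in house 2.
Clue 2 places the person in the gray house in house 2.
Clue 3 places the cat owner in house 1.
The carnation grower is in house 1 (clue 7).
The only flower still possible for house 5 is orchid.
The only pet still possible for house 3 is lizard.
House 1's color must be teal (nothing else left).
The daisy grower is narrowed to house 3 or 4; consider each.
Placing it in house 4 leads to a contradiction, so it's in house 3.
By clue 4, the person in the red house is in house 3.
Clue 9: the person in the pink house is in house 4.
House 4's flower must be peony (nothing else left).
That leaves green as the color for house 5.
Clue 11 places the snake owner in house 5.
That leaves dog as the pet for house 4.
So: house 1 = carnation/cat/teal, house 2 = tulip/frog/gray, house 3 = daisy/lizard/red, house 4 = peony/dog/pink, house 5 = orchid/snake/green.

snake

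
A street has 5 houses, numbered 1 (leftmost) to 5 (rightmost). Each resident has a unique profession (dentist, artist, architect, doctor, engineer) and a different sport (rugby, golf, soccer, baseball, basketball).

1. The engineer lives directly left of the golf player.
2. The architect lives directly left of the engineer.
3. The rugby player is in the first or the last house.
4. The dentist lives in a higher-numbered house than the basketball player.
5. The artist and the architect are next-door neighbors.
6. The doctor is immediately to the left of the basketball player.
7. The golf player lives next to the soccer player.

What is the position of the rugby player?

So house 5 gets dentist for profession.
The rugby player is narrowed to house 1 or 5; consider each.
Placing it in house 5 leads to a contradiction, so it's in house 1.
The architect is narrowed to house 1 or 2 or 3; consider each.
Placing it in house 1 and house 2 leads to a contradiction, so it's in house 3.
Clue 2 places the engineer in house 4.
So house 1 gets doctor for profession.
So house 2 gets artist for profession.
Clue 1: the golf player is in house 5.
By clue 6, the basketball player is in house 2.
Clue 7 places the soccer player in house 4.
House 3's sport must be baseball (nothing else left).
So: house 1 = doctor/rugby, house 2 = artist/basketball, house 3 = architect/baseball, house 4 = engineer/soccer, house 5 = dentist/golf.

1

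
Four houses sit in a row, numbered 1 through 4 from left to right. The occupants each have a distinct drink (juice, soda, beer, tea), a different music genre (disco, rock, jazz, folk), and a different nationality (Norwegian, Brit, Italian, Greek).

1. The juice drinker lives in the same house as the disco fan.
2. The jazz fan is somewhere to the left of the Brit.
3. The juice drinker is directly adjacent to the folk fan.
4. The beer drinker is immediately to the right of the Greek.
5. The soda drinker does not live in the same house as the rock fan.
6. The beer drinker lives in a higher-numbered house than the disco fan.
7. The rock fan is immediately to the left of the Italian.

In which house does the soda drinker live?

2

House 4 music genre: only folk fits.
Clue 3: the juice drinker is in house 3.
Clue 1: the disco fan is in house 3.
The beer drinker is in house 4 (clue 6).
By clue 4, the Greek is in house 3.
That leaves Norwegian as the nationality for house 1.
That leaves Brit as the nationality for house 4.
Clue 7 places the rock fan in house 1.
House 2 music genre: only jazz fits.
House 2's nationality must be Italian (nothing else left).
Clue 5 places the soda drinker in house 2.
The only drink still possible for house 1 is tea.
So: house 1 = tea/rock/Norwegian, house 2 = soda/jazz/Italian, house 3 = juice/disco/Greek, house 4 = beer/folk/Brit.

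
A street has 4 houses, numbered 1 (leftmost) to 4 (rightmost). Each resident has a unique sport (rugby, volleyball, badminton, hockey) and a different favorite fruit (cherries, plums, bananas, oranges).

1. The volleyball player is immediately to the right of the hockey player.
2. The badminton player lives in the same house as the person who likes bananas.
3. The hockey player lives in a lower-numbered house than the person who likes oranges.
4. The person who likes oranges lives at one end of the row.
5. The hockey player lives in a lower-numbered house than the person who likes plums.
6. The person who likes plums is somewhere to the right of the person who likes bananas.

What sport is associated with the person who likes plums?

Clue 4 places the person who likes oranges in house 4.
House 4's sport must be rugby (nothing else left).
That leaves volleyball as the sport for house 3.
Clue 1: the hockey player is in house 2.
From clue 5, the person who likes plums must be in house 3.
House 1's sport must be badminton (nothing else left).
From clue 2, the person who likes bananas must be in house 1.
That leaves cherries as the favorite fruit for house 2.
So: house 1 = badminton/bananas, house 2 = hockey/cherries, house 3 = volleyball/plums, house 4 = rugby/oranges.

volleyball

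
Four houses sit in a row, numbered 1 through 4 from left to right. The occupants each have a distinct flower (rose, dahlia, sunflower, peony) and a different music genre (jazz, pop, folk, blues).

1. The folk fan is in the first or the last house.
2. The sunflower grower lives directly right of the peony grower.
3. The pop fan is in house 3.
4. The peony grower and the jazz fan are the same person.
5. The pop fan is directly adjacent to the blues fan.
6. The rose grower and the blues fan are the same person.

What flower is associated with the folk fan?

From clue 3, the pop fan must be in house 3.
The peony grower is narrowed to house 1 or 2; consider each.
Placing it in house 1 leads to a contradiction, so it's in house 2.
By clue 2, the sunflower grower is in house 3.
By clue 4, the jazz fan is in house 2.
That leaves dahlia as the flower for house 1.
So house 4 gets rose for flower.
So house 1 gets folk for music genre.
So house 4 gets blues for music genre.
So: house 1 = dahlia/folk, house 2 = peony/jazz, house 3 = sunflower/pop, house 4 = rose/blues.

dahlia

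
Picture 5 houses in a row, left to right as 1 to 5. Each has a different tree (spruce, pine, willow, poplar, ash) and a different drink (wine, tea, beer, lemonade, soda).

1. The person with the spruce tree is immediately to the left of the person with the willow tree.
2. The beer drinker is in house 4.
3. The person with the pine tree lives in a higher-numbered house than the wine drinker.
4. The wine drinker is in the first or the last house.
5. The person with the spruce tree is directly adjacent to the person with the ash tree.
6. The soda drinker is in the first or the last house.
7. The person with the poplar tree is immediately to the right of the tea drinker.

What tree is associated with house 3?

The beer drinker is in house 4 (clue 2).
By clue 4, the wine drinker is in house 1.
The only drink still possible for house 5 is soda.
The person with the poplar tree is narrowed to house 3 or 4; consider each.
Placing it in house 3 leads to a contradiction, so it's in house 4.
Clue 7 places the tea drinker in house 3.
House 2's drink must be lemonade (nothing else left).
House 5's tree must be pine (nothing else left).
The person with the spruce tree is narrowed to house 1 or 2; consider each.
Placing it in house 1 leads to a contradiction, so it's in house 2.
Clue 1: the person with the willow tree is in house 3.
So house 1 gets ash for tree.
So: house 1 = ash/wine, house 2 = spruce/lemonade, house 3 = willow/tea, house 4 = poplar/beer, house 5 = pine/soda.

willow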